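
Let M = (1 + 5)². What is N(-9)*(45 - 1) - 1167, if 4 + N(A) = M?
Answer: 241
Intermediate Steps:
M = 36 (M = 6² = 36)
N(A) = 32 (N(A) = -4 + 36 = 32)
N(-9)*(45 - 1) - 1167 = 32*(45 - 1) - 1167 = 32*44 - 1167 = 1408 - 1167 = 241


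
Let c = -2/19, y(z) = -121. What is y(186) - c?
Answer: -2297/19 ≈ -120.89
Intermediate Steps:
c = -2/19 (c = (1/19)*(-2) = -2/19 ≈ -0.10526)
y(186) - c = -121 - 1*(-2/19) = -121 + 2/19 = -2297/19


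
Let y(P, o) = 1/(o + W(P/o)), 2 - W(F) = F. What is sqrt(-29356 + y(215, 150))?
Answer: I*sqrt(598958816374)/4517 ≈ 171.34*I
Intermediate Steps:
W(F) = 2 - F
y(P, o) = 1/(2 + o - P/o) (y(P, o) = 1/(o + (2 - P/o)) = 1/(2 + o - P/o))
sqrt(-29356 + y(215, 150)) = sqrt(-29356 + 150/(-1*215 + 150*(2 + 150))) = sqrt(-29356 + 150/(-215 + 150*152)) = sqrt(-29356 + 150/(-215 + 22800)) = sqrt(-29356 + 150/22585) = sqrt(-29356 + 150*(1/22585)) = sqrt(-29356 + 30/4517) = sqrt(-132601022/4517) = I*sqrt(598958816374)/4517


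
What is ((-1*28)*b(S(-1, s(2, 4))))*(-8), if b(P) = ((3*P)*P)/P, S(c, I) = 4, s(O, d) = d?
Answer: 2688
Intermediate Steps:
b(P) = 3*P (b(P) = (3*P²)/P = 3*P)
((-1*28)*b(S(-1, s(2, 4))))*(-8) = ((-1*28)*(3*4))*(-8) = -28*12*(-8) = -336*(-8) = 2688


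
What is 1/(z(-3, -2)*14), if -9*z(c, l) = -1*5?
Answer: 9/70 ≈ 0.12857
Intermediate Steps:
z(c, l) = 5/9 (z(c, l) = -(-1)*5/9 = -⅑*(-5) = 5/9)
1/(z(-3, -2)*14) = 1/((5/9)*14) = 1/(70/9) = 9/70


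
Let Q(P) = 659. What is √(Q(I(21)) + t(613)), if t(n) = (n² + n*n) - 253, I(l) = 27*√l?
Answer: 2*√187986 ≈ 867.15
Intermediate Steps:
t(n) = -253 + 2*n² (t(n) = (n² + n²) - 253 = 2*n² - 253 = -253 + 2*n²)
√(Q(I(21)) + t(613)) = √(659 + (-253 + 2*613²)) = √(659 + (-253 + 2*375769)) = √(659 + (-253 + 751538)) = √(659 + 751285) = √751944 = 2*√187986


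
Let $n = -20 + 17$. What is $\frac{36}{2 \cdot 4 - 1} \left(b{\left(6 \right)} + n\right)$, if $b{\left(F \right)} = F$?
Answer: $\frac{108}{7} \approx 15.429$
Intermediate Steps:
$n = -3$
$\frac{36}{2 \cdot 4 - 1} \left(b{\left(6 \right)} + n\right) = \frac{36}{2 \cdot 4 - 1} \left(6 - 3\right) = \frac{36}{8 - 1} \cdot 3 = \frac{36}{7} \cdot 3 = \frac{108}{7}$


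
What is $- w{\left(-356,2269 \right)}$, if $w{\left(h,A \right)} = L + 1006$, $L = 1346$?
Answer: $-2352$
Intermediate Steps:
$w{\left(h,A \right)} = 2352$ ($w{\left(h,A \right)} = 1346 + 1006 = 2352$)
$- w{\left(-356,2269 \right)} = \left(-1\right) 2352 = -2352$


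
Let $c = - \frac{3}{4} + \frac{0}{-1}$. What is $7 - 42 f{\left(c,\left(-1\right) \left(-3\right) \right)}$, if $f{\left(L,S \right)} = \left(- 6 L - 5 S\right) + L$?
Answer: $\frac{959}{2} \approx 479.5$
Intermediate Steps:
$c = - \frac{3}{4}$ ($c = \left(-3\right) \frac{1}{4} + 0 \left(-1\right) = - \frac{3}{4} + 0 = - \frac{3}{4} \approx -0.75$)
$f{\left(L,S \right)} = - 5 L - 5 S$
$7 - 42 f{\left(c,\left(-1\right) \left(-3\right) \right)} = 7 - 42 \left(\left(-5\right) \left(- \frac{3}{4}\right) - 5 \left(\left(-1\right) \left(-3\right)\right)\right) = 7 - 42 \left(\frac{15}{4} - 15\right) = 7 - - \frac{945}{2} = 7 + \frac{945}{2} = \frac{959}{2}$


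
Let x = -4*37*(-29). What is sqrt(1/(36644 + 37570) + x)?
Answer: sqrt(2626569428294)/24738 ≈ 65.513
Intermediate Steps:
x = 4292 (x = -148*(-29) = 4292)
sqrt(1/(36644 + 37570) + x) = sqrt(1/(36644 + 37570) + 4292) = sqrt(1/74214 + 4292) = sqrt(318526489/74214) = sqrt(2626569428294)/24738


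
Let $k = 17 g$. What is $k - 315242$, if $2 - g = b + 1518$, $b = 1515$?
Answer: $-366769$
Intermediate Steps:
$g = -3031$ ($g = 2 - \left(1515 + 1518\right) = 2 - 3033 = -3031$)
$k = -51527$ ($k = 17 \left(-3031\right) = -51527$)
$k - 315242 = -51527 - 315242 = -366769$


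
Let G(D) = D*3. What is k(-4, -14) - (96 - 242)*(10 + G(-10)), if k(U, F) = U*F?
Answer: -2864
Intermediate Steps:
G(D) = 3*D
k(U, F) = F*U
k(-4, -14) - (96 - 242)*(10 + G(-10)) = -14*(-4) - (96 - 242)*(10 + 3*(-10)) = 56 - (-146)*(10 - 30) = 56 - (-146)*(-20) = 56 - 1*2920 = 56 - 2920 = -2864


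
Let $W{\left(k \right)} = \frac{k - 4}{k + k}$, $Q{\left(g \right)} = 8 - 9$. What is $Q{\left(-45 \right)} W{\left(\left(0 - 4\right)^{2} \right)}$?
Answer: $- \frac{3}{8} \approx -0.375$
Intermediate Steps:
$Q{\left(g \right)} = -1$ ($Q{\left(g \right)} = 8 - 9 = -1$)
$W{\left(k \right)} = \frac{-4 + k}{2 k}$
$Q{\left(-45 \right)} W{\left(\left(0 - 4\right)^{2} \right)} = - \frac{-4 + \left(0 - 4\right)^{2}}{2 \left(0 - 4\right)^{2}} = - \frac{-4 + \left(-4\right)^{2}}{2 \left(-4\right)^{2}} = - \frac{-4 + 16}{2 \cdot 16} = - \frac{12}{2 \cdot 16} = \left(-1\right) \frac{3}{8} = - \frac{3}{8}$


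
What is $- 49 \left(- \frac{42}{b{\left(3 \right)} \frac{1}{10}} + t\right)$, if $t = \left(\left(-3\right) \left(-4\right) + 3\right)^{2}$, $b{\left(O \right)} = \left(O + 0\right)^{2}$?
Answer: $- \frac{26215}{3} \approx -8738.3$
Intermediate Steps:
$b{\left(O \right)} = O^{2}$
$t = 225$ ($t = \left(12 + 3\right)^{2} = 15^{2} = 225$)
$- 49 \left(- \frac{42}{b{\left(3 \right)} \frac{1}{10}} + t\right) = - 49 \left(- \frac{42}{3^{2} \cdot \frac{1}{10}} + 225\right) = - 49 \left(- \frac{42}{9 \cdot \frac{1}{10}} + 225\right) = - 49 \left(- \frac{42}{\frac{9}{10}} + 225\right) = - 49 \left(\left(-42\right) \frac{10}{9} + 225\right) = - 49 \left(- \frac{140}{3} + 225\right) = \left(-49\right) \frac{535}{3} = - \frac{26215}{3}$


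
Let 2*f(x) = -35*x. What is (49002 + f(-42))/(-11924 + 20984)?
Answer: 16579/3020 ≈ 5.4897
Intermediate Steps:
f(x) = -35*x/2 (f(x) = (-35*x)/2 = -35*x/2)
(49002 + f(-42))/(-11924 + 20984) = (49002 - 35/2*(-42))/(-11924 + 20984) = (49002 + 735)/9060 = 49737*(1/9060) = 16579/3020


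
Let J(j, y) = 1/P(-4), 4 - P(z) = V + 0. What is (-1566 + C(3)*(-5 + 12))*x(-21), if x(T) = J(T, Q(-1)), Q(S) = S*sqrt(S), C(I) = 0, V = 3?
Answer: -1566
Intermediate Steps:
Q(S) = S**(3/2)
P(z) = 1 (P(z) = 4 - (3 + 0) = 4 - 1*3 = 4 - 3 = 1)
J(j, y) = 1 (J(j, y) = 1/1 = 1)
x(T) = 1
(-1566 + C(3)*(-5 + 12))*x(-21) = (-1566 + 0*(-5 + 12))*1 = (-1566 + 0*7)*1 = (-1566 + 0)*1 = -1566*1 = -1566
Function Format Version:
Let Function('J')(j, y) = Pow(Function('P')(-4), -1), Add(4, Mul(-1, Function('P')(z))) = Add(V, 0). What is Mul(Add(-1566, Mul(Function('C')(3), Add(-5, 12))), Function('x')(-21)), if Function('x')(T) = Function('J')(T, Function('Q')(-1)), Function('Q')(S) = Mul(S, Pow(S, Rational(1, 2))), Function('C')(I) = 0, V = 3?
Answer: -1566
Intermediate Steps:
Function('Q')(S) = Pow(S, Rational(3, 2))
Function('P')(z) = 1 (Function('P')(z) = Add(4, Mul(-1, Add(3, 0))) = Add(4, Mul(-1, 3)) = Add(4, -3) = 1)
Function('J')(j, y) = 1 (Function('J')(j, y) = Pow(1, -1) = 1)
Function('x')(T) = 1
Mul(Add(-1566, Mul(Function('C')(3), Add(-5, 12))), Function('x')(-21)) = Mul(Add(-1566, Mul(0, Add(-5, 12))), 1) = Mul(Add(-1566, Mul(0, 7)), 1) = Mul(Add(-1566, 0), 1) = Mul(-1566, 1) = -1566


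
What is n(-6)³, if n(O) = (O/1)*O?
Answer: 46656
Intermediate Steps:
n(O) = O² (n(O) = (O*1)*O = O*O = O²)
n(-6)³ = ((-6)²)³ = 36³ = 46656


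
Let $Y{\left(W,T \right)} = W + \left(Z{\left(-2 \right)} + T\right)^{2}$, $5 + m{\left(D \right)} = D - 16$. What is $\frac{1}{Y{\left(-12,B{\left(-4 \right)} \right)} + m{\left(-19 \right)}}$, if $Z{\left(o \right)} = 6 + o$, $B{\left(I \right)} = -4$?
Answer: $- \frac{1}{52} \approx -0.019231$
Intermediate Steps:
$m{\left(D \right)} = -21 + D$ ($m{\left(D \right)} = -5 + \left(D - 16\right) = -5 + \left(-16 + D\right) = -21 + D$)
$Y{\left(W,T \right)} = W + \left(4 + T\right)^{2}$ ($Y{\left(W,T \right)} = W + \left(\left(6 - 2\right) + T\right)^{2} = W + \left(4 + T\right)^{2}$)
$\frac{1}{Y{\left(-12,B{\left(-4 \right)} \right)} + m{\left(-19 \right)}} = \frac{1}{\left(-12 + \left(4 - 4\right)^{2}\right) - 40} = \frac{1}{\left(-12 + 0^{2}\right) - 40} = \frac{1}{\left(-12 + 0\right) - 40} = \frac{1}{-12 - 40} = \frac{1}{-52} = - \frac{1}{52}$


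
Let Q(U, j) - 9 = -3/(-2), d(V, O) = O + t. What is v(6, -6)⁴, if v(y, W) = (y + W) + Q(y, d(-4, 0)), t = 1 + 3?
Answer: 194481/16 ≈ 12155.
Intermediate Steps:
t = 4
d(V, O) = 4 + O (d(V, O) = O + 4 = 4 + O)
Q(U, j) = 21/2 (Q(U, j) = 9 - 3/(-2) = 9 - 3*(-½) = 9 + 3/2 = 21/2)
v(y, W) = 21/2 + W + y (v(y, W) = (y + W) + 21/2 = (W + y) + 21/2 = 21/2 + W + y)
v(6, -6)⁴ = (21/2 - 6 + 6)⁴ = (21/2)⁴ = 194481/16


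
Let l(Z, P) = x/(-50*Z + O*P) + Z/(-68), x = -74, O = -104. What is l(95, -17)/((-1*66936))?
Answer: 139129/6786507168 ≈ 2.0501e-5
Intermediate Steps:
l(Z, P) = -74/(-104*P - 50*Z) - Z/68 (l(Z, P) = -74/(-50*Z - 104*P) + Z/(-68) = -74/(-104*P - 50*Z) + Z*(-1/68) = -74/(-104*P - 50*Z) - Z/68)
l(95, -17)/((-1*66936)) = ((2516 - 25*95² - 52*(-17)*95)/(68*(25*95 + 52*(-17))))/((-1*66936)) = ((2516 - 25*9025 + 83980)/(68*(2375 - 884)))/(-66936) = ((1/68)*(2516 - 225625 + 83980)/1491)*(-1/66936) = ((1/68)*(1/1491)*(-139129))*(-1/66936) = -139129/101388*(-1/66936) = 139129/6786507168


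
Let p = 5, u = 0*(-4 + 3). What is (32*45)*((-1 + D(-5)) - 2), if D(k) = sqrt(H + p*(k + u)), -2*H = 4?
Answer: -4320 + 4320*I*sqrt(3) ≈ -4320.0 + 7482.5*I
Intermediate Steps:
H = -2 (H = -1/2*4 = -2)
u = 0 (u = 0*(-1) = 0)
D(k) = sqrt(-2 + 5*k) (D(k) = sqrt(-2 + 5*(k + 0)) = sqrt(-2 + 5*k))
(32*45)*((-1 + D(-5)) - 2) = (32*45)*((-1 + sqrt(-2 + 5*(-5))) - 2) = 1440*((-1 + sqrt(-2 - 25)) - 2) = 1440*((-1 + sqrt(-27)) - 2) = 1440*((-1 + 3*I*sqrt(3)) - 2) = 1440*(-3 + 3*I*sqrt(3)) = -4320 + 4320*I*sqrt(3)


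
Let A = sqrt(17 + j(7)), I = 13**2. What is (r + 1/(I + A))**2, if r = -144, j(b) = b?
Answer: 16885187687305/814360369 + 16436636*sqrt(6)/814360369 ≈ 20734.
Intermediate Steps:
I = 169
A = 2*sqrt(6) (A = sqrt(17 + 7) = sqrt(24) = 2*sqrt(6) ≈ 4.8990)
(r + 1/(I + A))**2 = (-144 + 1/(169 + 2*sqrt(6)))**2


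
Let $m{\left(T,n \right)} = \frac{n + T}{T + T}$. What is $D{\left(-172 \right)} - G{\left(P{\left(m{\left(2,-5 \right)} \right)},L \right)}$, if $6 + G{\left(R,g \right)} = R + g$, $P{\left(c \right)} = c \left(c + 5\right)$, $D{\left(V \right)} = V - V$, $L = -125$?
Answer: $\frac{2147}{16} \approx 134.19$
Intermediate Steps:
$m{\left(T,n \right)} = \frac{T + n}{2 T}$
$D{\left(V \right)} = 0$
$P{\left(c \right)} = c \left(5 + c\right)$
$G{\left(R,g \right)} = -6 + R + g$ ($G{\left(R,g \right)} = -6 + \left(R + g\right) = -6 + R + g$)
$D{\left(-172 \right)} - G{\left(P{\left(m{\left(2,-5 \right)} \right)},L \right)} = 0 - \left(-6 + \frac{2 - 5}{2 \cdot 2} \left(5 + \frac{2 - 5}{2 \cdot 2}\right) - 125\right) = 0 - \left(-6 + \frac{1}{2} \cdot \frac{1}{2} \left(-3\right) \left(5 + \frac{1}{2} \cdot \frac{1}{2} \left(-3\right)\right) - 125\right) = 0 - \left(-6 - \frac{3 \left(5 - \frac{3}{4}\right)}{4} - 125\right) = 0 - \left(-6 - \frac{51}{16} - 125\right) = 0 - - \frac{2147}{16} = 0 + \frac{2147}{16} = \frac{2147}{16}$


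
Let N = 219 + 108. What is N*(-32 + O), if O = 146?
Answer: 37278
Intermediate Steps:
N = 327
N*(-32 + O) = 327*(-32 + 146) = 327*114 = 37278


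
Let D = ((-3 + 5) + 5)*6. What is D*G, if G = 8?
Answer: 336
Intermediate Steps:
D = 42 (D = (2 + 5)*6 = 7*6 = 42)
D*G = 42*8 = 336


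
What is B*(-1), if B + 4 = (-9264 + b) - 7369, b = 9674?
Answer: 6963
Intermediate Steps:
B = -6963 (B = -4 + ((-9264 + 9674) - 7369) = -4 + (410 - 7369) = -4 - 6959 = -6963)
B*(-1) = -6963*(-1) = 6963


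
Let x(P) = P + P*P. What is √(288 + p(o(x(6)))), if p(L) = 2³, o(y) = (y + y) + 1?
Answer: 2*√74 ≈ 17.205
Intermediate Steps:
x(P) = P + P²
o(y) = 1 + 2*y (o(y) = 2*y + 1 = 1 + 2*y)
p(L) = 8
√(288 + p(o(x(6)))) = √(288 + 8) = √296 = 2*√74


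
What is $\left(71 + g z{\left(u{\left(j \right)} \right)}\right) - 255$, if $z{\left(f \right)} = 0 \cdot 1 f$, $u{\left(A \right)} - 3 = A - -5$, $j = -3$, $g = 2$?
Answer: $-184$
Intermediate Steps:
$u{\left(A \right)} = 8 + A$ ($u{\left(A \right)} = 3 + \left(A - -5\right) = 3 + \left(A + 5\right) = 3 + \left(5 + A\right) = 8 + A$)
$z{\left(f \right)} = 0$ ($z{\left(f \right)} = 0 f = 0$)
$\left(71 + g z{\left(u{\left(j \right)} \right)}\right) - 255 = \left(71 + 2 \cdot 0\right) - 255 = \left(71 + 0\right) - 255 = 71 - 255 = -184$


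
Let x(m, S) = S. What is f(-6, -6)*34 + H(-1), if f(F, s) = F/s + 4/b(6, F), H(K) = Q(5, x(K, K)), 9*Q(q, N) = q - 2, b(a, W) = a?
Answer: 57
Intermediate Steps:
Q(q, N) = -2/9 + q/9 (Q(q, N) = (q - 2)/9 = (-2 + q)/9 = -2/9 + q/9)
H(K) = ⅓ (H(K) = -2/9 + (⅑)*5 = -2/9 + 5/9 = ⅓)
f(F, s) = ⅔ + F/s (f(F, s) = F/s + 4/6 = F/s + 4*(⅙) = F/s + ⅔ = ⅔ + F/s)
f(-6, -6)*34 + H(-1) = (⅔ - 6/(-6))*34 + ⅓ = (⅔ - 6*(-⅙))*34 + ⅓ = (⅔ + 1)*34 + ⅓ = (5/3)*34 + ⅓ = 170/3 + ⅓ = 57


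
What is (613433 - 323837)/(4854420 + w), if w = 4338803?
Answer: 289596/9193223 ≈ 0.031501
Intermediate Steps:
(613433 - 323837)/(4854420 + w) = (613433 - 323837)/(4854420 + 4338803) = 289596/9193223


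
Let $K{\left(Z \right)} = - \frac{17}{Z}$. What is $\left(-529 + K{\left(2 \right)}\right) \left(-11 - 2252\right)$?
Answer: $\frac{2432725}{2} \approx 1.2164 \cdot 10^{6}$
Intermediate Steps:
$\left(-529 + K{\left(2 \right)}\right) \left(-11 - 2252\right) = \left(-529 - \frac{17}{2}\right) \left(-11 - 2252\right) = \left(-529 - \frac{17}{2}\right) \left(-2263\right) = \left(- \frac{1075}{2}\right) \left(-2263\right) = \frac{2432725}{2}$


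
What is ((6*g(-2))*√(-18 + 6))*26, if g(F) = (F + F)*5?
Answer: -6240*I*√3 ≈ -10808.0*I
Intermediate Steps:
g(F) = 10*F (g(F) = (2*F)*5 = 10*F)
((6*g(-2))*√(-18 + 6))*26 = ((6*(10*(-2)))*√(-18 + 6))*26 = ((6*(-20))*√(-12))*26 = -240*I*√3*26 = -6240*I*√3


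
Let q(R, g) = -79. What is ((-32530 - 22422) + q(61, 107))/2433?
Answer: -55031/2433 ≈ -22.619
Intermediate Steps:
((-32530 - 22422) + q(61, 107))/2433 = ((-32530 - 22422) - 79)/2433 = (-54952 - 79)*(1/2433) = -55031*1/2433 = -55031/2433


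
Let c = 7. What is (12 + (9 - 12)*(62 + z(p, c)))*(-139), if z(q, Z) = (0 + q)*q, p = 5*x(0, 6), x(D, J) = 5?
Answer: 284811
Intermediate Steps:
p = 25 (p = 5*5 = 25)
z(q, Z) = q² (z(q, Z) = q*q = q²)
(12 + (9 - 12)*(62 + z(p, c)))*(-139) = (12 + (9 - 12)*(62 + 25²))*(-139) = (12 - 3*(62 + 625))*(-139) = (12 - 3*687)*(-139) = (12 - 2061)*(-139) = -2049*(-139) = 284811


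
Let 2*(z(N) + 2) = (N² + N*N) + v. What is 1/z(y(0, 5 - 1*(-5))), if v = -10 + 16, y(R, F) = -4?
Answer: 1/17 ≈ 0.058824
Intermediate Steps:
v = 6
z(N) = 1 + N² (z(N) = -2 + ((N² + N*N) + 6)/2 = -2 + ((N² + N²) + 6)/2 = -2 + (2*N² + 6)/2 = -2 + (6 + 2*N²)/2 = -2 + (3 + N²) = 1 + N²)
1/z(y(0, 5 - 1*(-5))) = 1/(1 + (-4)²) = 1/(1 + 16) = 1/17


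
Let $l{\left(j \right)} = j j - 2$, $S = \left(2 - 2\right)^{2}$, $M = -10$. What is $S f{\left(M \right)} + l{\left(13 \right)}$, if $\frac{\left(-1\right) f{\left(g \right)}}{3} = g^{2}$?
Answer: $167$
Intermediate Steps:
$f{\left(g \right)} = - 3 g^{2}$
$S = 0$ ($S = 0^{2} = 0$)
$l{\left(j \right)} = -2 + j^{2}$ ($l{\left(j \right)} = j^{2} - 2 = -2 + j^{2}$)
$S f{\left(M \right)} + l{\left(13 \right)} = 0 \left(- 3 \left(-10\right)^{2}\right) - \left(2 - 13^{2}\right) = 0 \left(\left(-3\right) 100\right) + \left(-2 + 169\right) = 0 \left(-300\right) + 167 = 0 + 167 = 167$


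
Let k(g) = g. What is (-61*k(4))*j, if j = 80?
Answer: -19520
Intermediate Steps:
(-61*k(4))*j = -61*4*80 = -244*80 = -19520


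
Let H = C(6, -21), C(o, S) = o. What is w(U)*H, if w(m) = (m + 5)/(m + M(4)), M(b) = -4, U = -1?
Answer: -24/5 ≈ -4.8000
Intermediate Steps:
w(m) = (5 + m)/(-4 + m) (w(m) = (m + 5)/(m - 4) = (5 + m)/(-4 + m))
H = 6
w(U)*H = ((5 - 1)/(-4 - 1))*6 = (4/(-5))*6 = -⅕*4*6 = -⅘*6 = -24/5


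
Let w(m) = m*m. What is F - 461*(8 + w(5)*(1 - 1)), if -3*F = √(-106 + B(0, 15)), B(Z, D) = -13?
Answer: -3688 - I*√119/3 ≈ -3688.0 - 3.6362*I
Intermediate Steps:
w(m) = m²
F = -I*√119/3 (F = -√(-106 - 13)/3 = -I*√119/3 ≈ -3.6362*I)
F - 461*(8 + w(5)*(1 - 1)) = -I*√119/3 - 461*(8 + 5²*(1 - 1)) = -I*√119/3 - 461*(8 + 25*0) = -I*√119/3 - 461*(8 + 0) = -I*√119/3 - 461*8 = -I*√119/3 - 3688 = -3688 - I*√119/3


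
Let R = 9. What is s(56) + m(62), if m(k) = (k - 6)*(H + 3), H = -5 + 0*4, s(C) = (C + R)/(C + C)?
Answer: -12479/112 ≈ -111.42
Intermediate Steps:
s(C) = (9 + C)/(2*C) (s(C) = (C + 9)/(C + C) = (9 + C)/((2*C)) = (9 + C)*(1/(2*C)) = (9 + C)/(2*C))
H = -5 (H = -5 + 0 = -5)
m(k) = 12 - 2*k (m(k) = (k - 6)*(-5 + 3) = (-6 + k)*(-2) = 12 - 2*k)
s(56) + m(62) = (1/2)*(9 + 56)/56 + (12 - 2*62) = (1/2)*(1/56)*65 + (12 - 124) = 65/112 - 112 = -12479/112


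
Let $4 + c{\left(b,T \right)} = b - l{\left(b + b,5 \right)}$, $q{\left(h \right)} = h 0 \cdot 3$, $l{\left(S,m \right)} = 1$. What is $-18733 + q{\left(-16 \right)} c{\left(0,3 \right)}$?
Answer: $-18733$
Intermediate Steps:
$q{\left(h \right)} = 0$ ($q{\left(h \right)} = 0 \cdot 3 = 0$)
$c{\left(b,T \right)} = -5 + b$ ($c{\left(b,T \right)} = -4 + \left(b - 1\right) = -4 + \left(-1 + b\right) = -5 + b$)
$-18733 + q{\left(-16 \right)} c{\left(0,3 \right)} = -18733 + 0 \left(-5 + 0\right) = -18733 + 0 \left(-5\right) = -18733 + 0 = -18733$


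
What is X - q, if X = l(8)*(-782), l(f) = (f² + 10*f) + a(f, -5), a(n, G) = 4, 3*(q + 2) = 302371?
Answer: -649573/3 ≈ -2.1652e+5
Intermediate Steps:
q = 302365/3 (q = -2 + (⅓)*302371 = -2 + 302371/3 = 302365/3 ≈ 1.0079e+5)
l(f) = 4 + f² + 10*f (l(f) = (f² + 10*f) + 4 = 4 + f² + 10*f)
X = -115736 (X = (4 + 8² + 10*8)*(-782) = (4 + 64 + 80)*(-782) = 148*(-782) = -115736)
X - q = -115736 - 1*302365/3 = -115736 - 302365/3 = -649573/3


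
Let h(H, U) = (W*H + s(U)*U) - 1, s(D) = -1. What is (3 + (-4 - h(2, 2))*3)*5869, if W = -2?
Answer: 70428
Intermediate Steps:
h(H, U) = -1 - U - 2*H (h(H, U) = (-2*H - U) - 1 = (-U - 2*H) - 1 = -1 - U - 2*H)
(3 + (-4 - h(2, 2))*3)*5869 = (3 + (-4 - (-1 - 1*2 - 2*2))*3)*5869 = (3 + (-4 - (-1 - 2 - 4))*3)*5869 = (3 + (-4 - 1*(-7))*3)*5869 = (3 + (-4 + 7)*3)*5869 = (3 + 3*3)*5869 = (3 + 9)*5869 = 12*5869 = 70428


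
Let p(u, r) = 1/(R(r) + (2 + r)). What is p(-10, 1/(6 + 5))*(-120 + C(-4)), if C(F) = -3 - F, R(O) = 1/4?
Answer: -5236/103 ≈ -50.835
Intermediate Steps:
R(O) = ¼
p(u, r) = 1/(9/4 + r) (p(u, r) = 1/(¼ + (2 + r)) = 1/(9/4 + r))
p(-10, 1/(6 + 5))*(-120 + C(-4)) = (4/(9 + 4/(6 + 5)))*(-120 + (-3 - 1*(-4))) = (4/(9 + 4/11))*(-120 + (-3 + 4)) = (4/(9 + 4*(1/11)))*(-120 + 1) = (4/(9 + 4/11))*(-119) = (4/(103/11))*(-119) = (4*(11/103))*(-119) = (44/103)*(-119) = -5236/103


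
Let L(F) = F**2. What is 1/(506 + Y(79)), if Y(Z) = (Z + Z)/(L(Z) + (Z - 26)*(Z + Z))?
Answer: 185/93612 ≈ 0.0019762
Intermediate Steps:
Y(Z) = 2*Z/(Z**2 + 2*Z*(-26 + Z)) (Y(Z) = (Z + Z)/(Z**2 + (Z - 26)*(Z + Z)) = (2*Z)/(Z**2 + (-26 + Z)*(2*Z)) = (2*Z)/(Z**2 + 2*Z*(-26 + Z)) = 2*Z/(Z**2 + 2*Z*(-26 + Z)))
1/(506 + Y(79)) = 1/(506 + 2/(-52 + 3*79)) = 1/(506 + 2/(-52 + 237)) = 1/(506 + 2/185) = 1/(93612/185) = 185/93612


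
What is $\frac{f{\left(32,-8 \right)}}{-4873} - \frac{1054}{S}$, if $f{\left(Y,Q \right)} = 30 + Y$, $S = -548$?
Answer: $\frac{2551083}{1335202} \approx 1.9106$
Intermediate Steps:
$\frac{f{\left(32,-8 \right)}}{-4873} - \frac{1054}{S} = \frac{30 + 32}{-4873} - \frac{1054}{-548} = 62 \left(- \frac{1}{4873}\right) - - \frac{527}{274} = - \frac{62}{4873} + \frac{527}{274} = \frac{2551083}{1335202}$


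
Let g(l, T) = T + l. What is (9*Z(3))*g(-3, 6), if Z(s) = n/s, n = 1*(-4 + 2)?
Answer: -18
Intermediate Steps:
n = -2 (n = 1*(-2) = -2)
Z(s) = -2/s
(9*Z(3))*g(-3, 6) = (9*(-2/3))*(6 - 3) = (9*(-2*⅓))*3 = (9*(-⅔))*3 = -6*3 = -18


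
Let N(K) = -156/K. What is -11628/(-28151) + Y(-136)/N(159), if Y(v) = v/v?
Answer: -887347/1463852 ≈ -0.60617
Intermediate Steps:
Y(v) = 1
-11628/(-28151) + Y(-136)/N(159) = -11628/(-28151) + 1/(-156/159) = -11628*(-1/28151) + 1/(-156*1/159) = 11628/28151 + 1/(-52/53) = 11628/28151 + 1*(-53/52) = 11628/28151 - 53/52 = -887347/1463852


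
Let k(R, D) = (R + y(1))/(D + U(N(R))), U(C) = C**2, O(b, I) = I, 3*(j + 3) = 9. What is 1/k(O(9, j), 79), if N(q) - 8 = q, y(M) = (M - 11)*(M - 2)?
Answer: 143/10 ≈ 14.300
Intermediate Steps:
j = 0 (j = -3 + (1/3)*9 = -3 + 3 = 0)
y(M) = (-11 + M)*(-2 + M)
N(q) = 8 + q
k(R, D) = (10 + R)/(D + (8 + R)**2) (k(R, D) = (R + (22 + 1**2 - 13*1))/(D + (8 + R)**2) = (R + (22 + 1 - 13))/(D + (8 + R)**2) = (R + 10)/(D + (8 + R)**2) = (10 + R)/(D + (8 + R)**2))
1/k(O(9, j), 79) = 1/((10 + 0)/(79 + (8 + 0)**2)) = 1/(10/(79 + 8**2)) = 1/(10/(79 + 64)) = 1/(10/143) = 143/10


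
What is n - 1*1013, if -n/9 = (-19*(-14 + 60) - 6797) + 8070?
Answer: -4604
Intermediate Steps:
n = -3591 (n = -9*((-19*(-14 + 60) - 6797) + 8070) = -9*((-19*46 - 6797) + 8070) = -9*((-874 - 6797) + 8070) = -9*(-7671 + 8070) = -9*399 = -3591)
n - 1*1013 = -3591 - 1*1013 = -3591 - 1013 = -4604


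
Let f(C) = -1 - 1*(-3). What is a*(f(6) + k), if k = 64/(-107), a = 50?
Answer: 7500/107 ≈ 70.094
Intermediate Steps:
k = -64/107 (k = 64*(-1/107) = -64/107 ≈ -0.59813)
f(C) = 2 (f(C) = -1 + 3 = 2)
a*(f(6) + k) = 50*(2 - 64/107) = 50*(150/107) = 7500/107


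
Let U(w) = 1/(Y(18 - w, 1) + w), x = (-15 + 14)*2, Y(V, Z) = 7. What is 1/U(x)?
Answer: 5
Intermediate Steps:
x = -2 (x = -1*2 = -2)
U(w) = 1/(7 + w)
1/U(x) = 1/(1/(7 - 2)) = 1/(1/5) = 5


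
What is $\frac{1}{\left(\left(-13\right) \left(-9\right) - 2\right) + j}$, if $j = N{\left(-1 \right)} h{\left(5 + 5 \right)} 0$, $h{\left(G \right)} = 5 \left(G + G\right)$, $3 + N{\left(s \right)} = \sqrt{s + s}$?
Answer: $\frac{1}{115} \approx 0.0086956$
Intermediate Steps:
$N{\left(s \right)} = -3 + \sqrt{2} \sqrt{s}$ ($N{\left(s \right)} = -3 + \sqrt{s + s} = -3 + \sqrt{2 s} = -3 + \sqrt{2} \sqrt{s}$)
$h{\left(G \right)} = 10 G$ ($h{\left(G \right)} = 5 \cdot 2 G = 10 G$)
$j = 0$ ($j = \left(-3 + \sqrt{2} \sqrt{-1}\right) 10 \left(5 + 5\right) 0 = \left(-3 + \sqrt{2} i\right) 10 \cdot 10 \cdot 0 = \left(-3 + i \sqrt{2}\right) 100 \cdot 0 = \left(-300 + 100 i \sqrt{2}\right) 0 = 0$)
$\frac{1}{\left(\left(-13\right) \left(-9\right) - 2\right) + j} = \frac{1}{\left(\left(-13\right) \left(-9\right) - 2\right) + 0} = \frac{1}{\left(117 - 2\right) + 0} = \frac{1}{115 + 0} = \frac{1}{115}$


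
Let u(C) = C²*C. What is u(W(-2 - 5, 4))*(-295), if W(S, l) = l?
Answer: -18880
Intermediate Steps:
u(C) = C³
u(W(-2 - 5, 4))*(-295) = 4³*(-295) = 64*(-295) = -18880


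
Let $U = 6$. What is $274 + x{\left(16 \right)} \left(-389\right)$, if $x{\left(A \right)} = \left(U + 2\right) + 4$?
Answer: $-4394$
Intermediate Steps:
$x{\left(A \right)} = 12$ ($x{\left(A \right)} = \left(6 + 2\right) + 4 = 8 + 4 = 12$)
$274 + x{\left(16 \right)} \left(-389\right) = 274 + 12 \left(-389\right) = 274 - 4668 = -4394$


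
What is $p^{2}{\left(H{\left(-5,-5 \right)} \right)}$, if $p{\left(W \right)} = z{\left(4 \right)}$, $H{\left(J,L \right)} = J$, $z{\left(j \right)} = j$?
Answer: $16$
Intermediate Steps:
$p{\left(W \right)} = 4$
$p^{2}{\left(H{\left(-5,-5 \right)} \right)} = 4^{2} = 16$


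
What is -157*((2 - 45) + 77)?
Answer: -5338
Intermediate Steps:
-157*((2 - 45) + 77) = -157*(-43 + 77) = -157*34 = -5338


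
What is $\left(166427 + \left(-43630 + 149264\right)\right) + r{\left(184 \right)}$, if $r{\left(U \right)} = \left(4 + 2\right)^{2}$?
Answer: $272097$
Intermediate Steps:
$r{\left(U \right)} = 36$ ($r{\left(U \right)} = 6^{2} = 36$)
$\left(166427 + \left(-43630 + 149264\right)\right) + r{\left(184 \right)} = \left(166427 + \left(-43630 + 149264\right)\right) + 36 = \left(166427 + 105634\right) + 36 = 272061 + 36 = 272097$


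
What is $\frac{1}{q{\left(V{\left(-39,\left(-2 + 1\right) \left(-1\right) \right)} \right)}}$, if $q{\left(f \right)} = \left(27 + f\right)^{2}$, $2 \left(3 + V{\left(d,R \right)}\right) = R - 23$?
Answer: $\frac{1}{169} \approx 0.0059172$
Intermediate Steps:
$V{\left(d,R \right)} = - \frac{29}{2} + \frac{R}{2}$ ($V{\left(d,R \right)} = -3 + \frac{R - 23}{2} = -3 + \frac{-23 + R}{2} = -3 + \left(- \frac{23}{2} + \frac{R}{2}\right) = - \frac{29}{2} + \frac{R}{2}$)
$\frac{1}{q{\left(V{\left(-39,\left(-2 + 1\right) \left(-1\right) \right)} \right)}} = \frac{1}{\left(27 - \left(\frac{29}{2} - \frac{\left(-2 + 1\right) \left(-1\right)}{2}\right)\right)^{2}} = \frac{1}{\left(27 - \left(\frac{29}{2} - \frac{\left(-1\right) \left(-1\right)}{2}\right)\right)^{2}} = \frac{1}{\left(27 + \left(- \frac{29}{2} + \frac{1}{2} \cdot 1\right)\right)^{2}} = \frac{1}{\left(27 + \left(- \frac{29}{2} + \frac{1}{2}\right)\right)^{2}} = \frac{1}{\left(27 - 14\right)^{2}} = \frac{1}{13^{2}} = \frac{1}{169}$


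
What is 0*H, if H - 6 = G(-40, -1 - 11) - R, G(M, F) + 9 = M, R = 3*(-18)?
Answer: 0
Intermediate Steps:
R = -54
G(M, F) = -9 + M
H = 11 (H = 6 + ((-9 - 40) - 1*(-54)) = 6 + (-49 + 54) = 6 + 5 = 11)
0*H = 0*11 = 0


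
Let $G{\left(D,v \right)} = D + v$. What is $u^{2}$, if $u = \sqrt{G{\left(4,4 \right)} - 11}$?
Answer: $-3$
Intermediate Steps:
$u = i \sqrt{3}$ ($u = \sqrt{\left(4 + 4\right) - 11} = \sqrt{8 - 11} = \sqrt{-3} = i \sqrt{3} \approx 1.732 i$)
$u^{2} = \left(i \sqrt{3}\right)^{2} = -3$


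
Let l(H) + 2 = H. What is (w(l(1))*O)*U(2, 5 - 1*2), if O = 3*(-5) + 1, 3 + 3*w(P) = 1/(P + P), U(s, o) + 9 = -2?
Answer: -539/3 ≈ -179.67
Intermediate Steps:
U(s, o) = -11 (U(s, o) = -9 - 2 = -11)
l(H) = -2 + H
w(P) = -1 + 1/(6*P) (w(P) = -1 + 1/(3*(P + P)) = -1 + 1/(3*((2*P))) = -1 + (1/(2*P))/3 = -1 + 1/(6*P))
O = -14 (O = -15 + 1 = -14)
(w(l(1))*O)*U(2, 5 - 1*2) = (((1/6 - (-2 + 1))/(-2 + 1))*(-14))*(-11) = (((1/6 - 1*(-1))/(-1))*(-14))*(-11) = (-(1/6 + 1)*(-14))*(-11) = (-1*7/6*(-14))*(-11) = -7/6*(-14)*(-11) = (49/3)*(-11) = -539/3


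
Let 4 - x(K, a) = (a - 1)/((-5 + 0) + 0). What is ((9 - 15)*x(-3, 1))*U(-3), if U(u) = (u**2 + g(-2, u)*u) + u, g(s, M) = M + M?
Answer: -576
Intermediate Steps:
g(s, M) = 2*M
U(u) = u + 3*u**2 (U(u) = (u**2 + (2*u)*u) + u = (u**2 + 2*u**2) + u = 3*u**2 + u = u + 3*u**2)
x(K, a) = 19/5 + a/5 (x(K, a) = 4 - (a - 1)/((-5 + 0) + 0) = 4 - (-1 + a)/(-5 + 0) = 4 - (-1 + a)/(-5) = 4 - (-1 + a)*(-1)/5 = 4 - (1/5 - a/5) = 4 + (-1/5 + a/5) = 19/5 + a/5)
((9 - 15)*x(-3, 1))*U(-3) = ((9 - 15)*(19/5 + (1/5)*1))*(-3*(1 + 3*(-3))) = (-6*(19/5 + 1/5))*(-3*(1 - 9)) = (-6*4)*(-3*(-8)) = -24*24 = -576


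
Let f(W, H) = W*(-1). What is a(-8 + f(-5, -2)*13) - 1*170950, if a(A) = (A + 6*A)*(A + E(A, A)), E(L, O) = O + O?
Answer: -102721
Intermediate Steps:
f(W, H) = -W
E(L, O) = 2*O
a(A) = 21*A**2 (a(A) = (A + 6*A)*(A + 2*A) = (7*A)*(3*A) = 21*A**2)
a(-8 + f(-5, -2)*13) - 1*170950 = 21*(-8 - 1*(-5)*13)**2 - 1*170950 = 21*(-8 + 5*13)**2 - 170950 = 21*(-8 + 65)**2 - 170950 = 21*57**2 - 170950 = 21*3249 - 170950 = 68229 - 170950 = -102721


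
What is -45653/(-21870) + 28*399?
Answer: 244377293/21870 ≈ 11174.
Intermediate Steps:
-45653/(-21870) + 28*399 = -45653*(-1/21870) + 11172 = 45653/21870 + 11172 = 244377293/21870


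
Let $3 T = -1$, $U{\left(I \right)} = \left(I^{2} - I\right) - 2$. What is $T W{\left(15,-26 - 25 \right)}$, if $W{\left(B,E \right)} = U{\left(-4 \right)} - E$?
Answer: $-23$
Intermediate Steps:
$U{\left(I \right)} = -2 + I^{2} - I$
$W{\left(B,E \right)} = 18 - E$ ($W{\left(B,E \right)} = \left(-2 + \left(-4\right)^{2} - -4\right) - E = \left(-2 + 16 + 4\right) - E = 18 - E$)
$T = - \frac{1}{3}$ ($T = \frac{1}{3} \left(-1\right) = - \frac{1}{3} \approx -0.33333$)
$T W{\left(15,-26 - 25 \right)} = - \frac{18 - \left(-26 - 25\right)}{3} = - \frac{18 - -51}{3} = - \frac{18 + 51}{3} = \left(- \frac{1}{3}\right) 69 = -23$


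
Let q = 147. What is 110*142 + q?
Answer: 15767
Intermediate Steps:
110*142 + q = 110*142 + 147 = 15620 + 147 = 15767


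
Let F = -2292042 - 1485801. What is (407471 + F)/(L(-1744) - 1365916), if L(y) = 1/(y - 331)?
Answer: 6993521900/2834275701 ≈ 2.4675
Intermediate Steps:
L(y) = 1/(-331 + y)
F = -3777843
(407471 + F)/(L(-1744) - 1365916) = (407471 - 3777843)/(1/(-331 - 1744) - 1365916) = -3370372/(1/(-2075) - 1365916) = -3370372/(-1/2075 - 1365916) = -3370372/(-2834275701/2075) = -3370372*(-2075/2834275701) = 6993521900/2834275701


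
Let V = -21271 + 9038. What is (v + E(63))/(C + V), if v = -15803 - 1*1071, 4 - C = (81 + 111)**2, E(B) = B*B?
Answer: 12905/49093 ≈ 0.26287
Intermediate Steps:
E(B) = B**2
V = -12233
C = -36860 (C = 4 - (81 + 111)**2 = 4 - 1*192**2 = 4 - 1*36864 = 4 - 36864 = -36860)
v = -16874 (v = -15803 - 1071 = -16874)
(v + E(63))/(C + V) = (-16874 + 63**2)/(-36860 - 12233) = (-16874 + 3969)/(-49093) = -12905*(-1/49093) = 12905/49093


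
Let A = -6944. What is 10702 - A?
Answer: 17646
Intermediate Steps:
10702 - A = 10702 - 1*(-6944) = 10702 + 6944 = 17646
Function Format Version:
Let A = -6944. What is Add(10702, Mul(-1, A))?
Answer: 17646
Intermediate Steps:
Add(10702, Mul(-1, A)) = Add(10702, Mul(-1, -6944)) = Add(10702, 6944) = 17646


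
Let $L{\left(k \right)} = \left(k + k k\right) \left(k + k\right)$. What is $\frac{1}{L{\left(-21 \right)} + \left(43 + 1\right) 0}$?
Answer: $- \frac{1}{17640} \approx -5.6689 \cdot 10^{-5}$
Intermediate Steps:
$L{\left(k \right)} = 2 k \left(k + k^{2}\right)$ ($L{\left(k \right)} = \left(k + k^{2}\right) 2 k = 2 k \left(k + k^{2}\right)$)
$\frac{1}{L{\left(-21 \right)} + \left(43 + 1\right) 0} = \frac{1}{2 \left(-21\right)^{2} \left(1 - 21\right) + \left(43 + 1\right) 0} = \frac{1}{2 \cdot 441 \left(-20\right) + 44 \cdot 0} = \frac{1}{-17640 + 0} = \frac{1}{-17640} = - \frac{1}{17640}$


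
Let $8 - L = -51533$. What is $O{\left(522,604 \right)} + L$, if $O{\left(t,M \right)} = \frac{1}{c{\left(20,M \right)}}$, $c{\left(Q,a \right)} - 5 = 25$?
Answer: $\frac{1546231}{30} \approx 51541.0$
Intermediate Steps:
$L = 51541$ ($L = 8 - -51533 = 8 + 51533 = 51541$)
$c{\left(Q,a \right)} = 30$ ($c{\left(Q,a \right)} = 5 + 25 = 30$)
$O{\left(t,M \right)} = \frac{1}{30}$
$O{\left(522,604 \right)} + L = \frac{1}{30} + 51541 = \frac{1546231}{30}$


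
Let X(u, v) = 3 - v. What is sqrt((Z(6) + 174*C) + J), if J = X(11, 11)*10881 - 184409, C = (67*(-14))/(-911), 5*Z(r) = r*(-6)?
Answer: I*sqrt(5628628854905)/4555 ≈ 520.85*I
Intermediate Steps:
Z(r) = -6*r/5 (Z(r) = (r*(-6))/5 = (-6*r)/5 = -6*r/5)
C = 938/911 (C = -938*(-1/911) = 938/911 ≈ 1.0296)
J = -271457 (J = (3 - 1*11)*10881 - 184409 = (3 - 11)*10881 - 184409 = -8*10881 - 184409 = -87048 - 184409 = -271457)
sqrt((Z(6) + 174*C) + J) = sqrt((-6/5*6 + 174*(938/911)) - 271457) = sqrt((-36/5 + 163212/911) - 271457) = sqrt(783264/4555 - 271457) = sqrt(-1235703371/4555) = I*sqrt(5628628854905)/4555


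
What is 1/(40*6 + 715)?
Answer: 1/955 ≈ 0.0010471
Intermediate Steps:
1/(40*6 + 715) = 1/(240 + 715) = 1/955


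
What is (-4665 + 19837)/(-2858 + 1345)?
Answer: -15172/1513 ≈ -10.028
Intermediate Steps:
(-4665 + 19837)/(-2858 + 1345) = 15172/(-1513) = 15172*(-1/1513) = -15172/1513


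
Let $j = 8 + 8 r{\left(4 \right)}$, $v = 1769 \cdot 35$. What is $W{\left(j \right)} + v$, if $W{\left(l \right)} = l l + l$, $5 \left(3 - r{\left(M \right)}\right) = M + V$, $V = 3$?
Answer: $\frac{1559211}{25} \approx 62368.0$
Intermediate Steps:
$r{\left(M \right)} = \frac{12}{5} - \frac{M}{5}$ ($r{\left(M \right)} = 3 - \frac{M + 3}{5} = 3 - \frac{3 + M}{5} = 3 - \left(\frac{3}{5} + \frac{M}{5}\right) = \frac{12}{5} - \frac{M}{5}$)
$v = 61915$
$j = \frac{104}{5}$ ($j = 8 + 8 \left(\frac{12}{5} - \frac{4}{5}\right) = 8 + 8 \cdot \frac{8}{5} = 8 + \frac{64}{5} = \frac{104}{5} \approx 20.8$)
$W{\left(l \right)} = l + l^{2}$ ($W{\left(l \right)} = l^{2} + l = l + l^{2}$)
$W{\left(j \right)} + v = \frac{104 \left(1 + \frac{104}{5}\right)}{5} + 61915 = \frac{104}{5} \cdot \frac{109}{5} + 61915 = \frac{11336}{25} + 61915 = \frac{1559211}{25}$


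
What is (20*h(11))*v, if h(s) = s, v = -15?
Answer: -3300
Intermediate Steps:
(20*h(11))*v = (20*11)*(-15) = 220*(-15) = -3300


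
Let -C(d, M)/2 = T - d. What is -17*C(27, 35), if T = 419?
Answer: 13328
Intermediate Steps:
C(d, M) = -838 + 2*d (C(d, M) = -2*(419 - d) = -838 + 2*d)
-17*C(27, 35) = -17*(-838 + 2*27) = -17*(-838 + 54) = -17*(-784) = 13328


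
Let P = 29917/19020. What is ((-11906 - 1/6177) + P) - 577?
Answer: -162933300059/13054060 ≈ -12481.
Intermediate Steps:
P = 29917/19020 (P = 29917*(1/19020) = 29917/19020 ≈ 1.5729)
((-11906 - 1/6177) + P) - 577 = ((-11906 - 1/6177) + 29917/19020) - 577 = (-73543363/6177 + 29917/19020) - 577 = -155401107439/13054060 - 577 = -162933300059/13054060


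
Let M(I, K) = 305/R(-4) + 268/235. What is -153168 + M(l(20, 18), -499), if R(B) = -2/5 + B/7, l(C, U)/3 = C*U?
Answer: -1226311833/7990 ≈ -1.5348e+5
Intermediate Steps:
l(C, U) = 3*C*U (l(C, U) = 3*(C*U) = 3*C*U)
R(B) = -⅖ + B/7 (R(B) = -2*⅕ + B*(⅐) = -⅖ + B/7)
M(I, K) = -2499513/7990 (M(I, K) = 305/(-⅖ + (⅐)*(-4)) + 268/235 = 305/(-⅖ - 4/7) + 268*(1/235) = 305/(-34/35) + 268/235 = 305*(-35/34) + 268/235 = -10675/34 + 268/235 = -2499513/7990)
-153168 + M(l(20, 18), -499) = -153168 - 2499513/7990 = -1226311833/7990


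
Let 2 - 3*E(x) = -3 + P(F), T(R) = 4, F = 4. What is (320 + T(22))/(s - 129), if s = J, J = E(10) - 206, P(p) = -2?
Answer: -486/499 ≈ -0.97395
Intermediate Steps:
E(x) = 7/3 (E(x) = ⅔ - (-3 - 2)/3 = ⅔ - ⅓*(-5) = ⅔ + 5/3 = 7/3)
J = -611/3 (J = 7/3 - 206 = -611/3 ≈ -203.67)
s = -611/3 ≈ -203.67
(320 + T(22))/(s - 129) = (320 + 4)/(-611/3 - 129) = 324/(-998/3) = 324*(-3/998) = -486/499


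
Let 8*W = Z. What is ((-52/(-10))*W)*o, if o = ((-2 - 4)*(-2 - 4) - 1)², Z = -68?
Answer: -54145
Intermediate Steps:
o = 1225 (o = (-6*(-6) - 1)² = (36 - 1)² = 35² = 1225)
W = -17/2 (W = (⅛)*(-68) = -17/2 ≈ -8.5000)
((-52/(-10))*W)*o = (-52/(-10)*(-17/2))*1225 = (-52*(-⅒)*(-17/2))*1225 = ((26/5)*(-17/2))*1225 = -221/5*1225 = -54145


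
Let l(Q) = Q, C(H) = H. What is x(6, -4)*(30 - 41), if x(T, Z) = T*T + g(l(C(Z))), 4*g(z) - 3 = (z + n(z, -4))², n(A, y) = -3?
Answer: -539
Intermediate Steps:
g(z) = ¾ + (-3 + z)²/4 (g(z) = ¾ + (z - 3)²/4 = ¾ + (-3 + z)²/4)
x(T, Z) = ¾ + T² + (-3 + Z)²/4 (x(T, Z) = T*T + (¾ + (-3 + Z)²/4) = T² + (¾ + (-3 + Z)²/4) = ¾ + T² + (-3 + Z)²/4)
x(6, -4)*(30 - 41) = (¾ + 6² + (-3 - 4)²/4)*(30 - 41) = (¾ + 36 + (¼)*(-7)²)*(-11) = (¾ + 36 + (¼)*49)*(-11) = (¾ + 36 + 49/4)*(-11) = 49*(-11) = -539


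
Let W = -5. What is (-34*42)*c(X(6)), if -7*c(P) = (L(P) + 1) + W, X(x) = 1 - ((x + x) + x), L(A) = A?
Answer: -4284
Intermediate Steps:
X(x) = 1 - 3*x (X(x) = 1 - (2*x + x) = 1 - 3*x)
c(P) = 4/7 - P/7 (c(P) = -((P + 1) - 5)/7 = -((1 + P) - 5)/7 = -(-4 + P)/7 = 4/7 - P/7)
(-34*42)*c(X(6)) = (-34*42)*(4/7 - (1 - 3*6)/7) = -1428*(4/7 - (1 - 18)/7) = -1428*(4/7 - 1/7*(-17)) = -1428*(4/7 + 17/7) = -1428*3 = -4284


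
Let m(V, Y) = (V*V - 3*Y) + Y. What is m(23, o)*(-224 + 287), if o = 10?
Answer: 32067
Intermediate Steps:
m(V, Y) = V**2 - 2*Y (m(V, Y) = (V**2 - 3*Y) + Y = V**2 - 2*Y)
m(23, o)*(-224 + 287) = (23**2 - 2*10)*(-224 + 287) = (529 - 20)*63 = 509*63 = 32067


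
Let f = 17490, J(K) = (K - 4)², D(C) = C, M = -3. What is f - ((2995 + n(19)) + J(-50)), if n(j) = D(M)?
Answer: 11582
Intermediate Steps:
J(K) = (-4 + K)²
n(j) = -3
f - ((2995 + n(19)) + J(-50)) = 17490 - ((2995 - 3) + (-4 - 50)²) = 17490 - (2992 + (-54)²) = 17490 - (2992 + 2916) = 17490 - 1*5908 = 17490 - 5908 = 11582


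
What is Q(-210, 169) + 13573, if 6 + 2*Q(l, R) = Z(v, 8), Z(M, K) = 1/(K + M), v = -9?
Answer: 27139/2 ≈ 13570.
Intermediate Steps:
Q(l, R) = -7/2 (Q(l, R) = -3 + 1/(2*(8 - 9)) = -3 + (1/2)/(-1) = -3 + (1/2)*(-1) = -3 - 1/2 = -7/2)
Q(-210, 169) + 13573 = -7/2 + 13573 = 27139/2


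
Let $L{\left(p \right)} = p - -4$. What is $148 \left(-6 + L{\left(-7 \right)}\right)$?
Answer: $-1332$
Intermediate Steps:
$L{\left(p \right)} = 4 + p$ ($L{\left(p \right)} = p + 4 = 4 + p$)
$148 \left(-6 + L{\left(-7 \right)}\right) = 148 \left(-6 + \left(4 - 7\right)\right) = 148 \left(-6 - 3\right) = 148 \left(-9\right) = -1332$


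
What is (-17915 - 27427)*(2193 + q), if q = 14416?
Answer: -753085278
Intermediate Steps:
(-17915 - 27427)*(2193 + q) = (-17915 - 27427)*(2193 + 14416) = -45342*16609 = -753085278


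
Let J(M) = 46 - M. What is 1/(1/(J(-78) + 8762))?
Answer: 8886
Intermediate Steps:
1/(1/(J(-78) + 8762)) = 1/(1/((46 - 1*(-78)) + 8762)) = 1/(1/((46 + 78) + 8762)) = 1/(1/(124 + 8762)) = 1/(1/8886) = 8886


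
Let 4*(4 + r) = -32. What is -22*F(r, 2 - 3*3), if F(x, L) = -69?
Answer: 1518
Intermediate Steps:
r = -12 (r = -4 + (¼)*(-32) = -4 - 8 = -12)
-22*F(r, 2 - 3*3) = -22*(-69) = 1518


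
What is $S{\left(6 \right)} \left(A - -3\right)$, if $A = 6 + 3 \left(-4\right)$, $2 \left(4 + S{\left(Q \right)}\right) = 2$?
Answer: $9$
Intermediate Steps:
$S{\left(Q \right)} = -3$ ($S{\left(Q \right)} = -4 + \frac{1}{2} \cdot 2 = -4 + 1 = -3$)
$A = -6$ ($A = 6 - 12 = -6$)
$S{\left(6 \right)} \left(A - -3\right) = - 3 \left(-6 - -3\right) = - 3 \left(-6 + 3\right) = \left(-3\right) \left(-3\right) = 9$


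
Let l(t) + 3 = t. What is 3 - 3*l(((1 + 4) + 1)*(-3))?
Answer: 66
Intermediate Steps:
l(t) = -3 + t
3 - 3*l(((1 + 4) + 1)*(-3)) = 3 - 3*(-3 + ((1 + 4) + 1)*(-3)) = 3 - 3*(-3 + (5 + 1)*(-3)) = 3 - 3*(-3 + 6*(-3)) = 3 - 3*(-3 - 18) = 3 - 3*(-21) = 3 + 63 = 66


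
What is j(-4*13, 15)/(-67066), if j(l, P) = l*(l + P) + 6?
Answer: -965/33533 ≈ -0.028778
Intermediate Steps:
j(l, P) = 6 + l*(P + l) (j(l, P) = l*(P + l) + 6 = 6 + l*(P + l))
j(-4*13, 15)/(-67066) = (6 + (-4*13)² + 15*(-4*13))/(-67066) = (6 + (-52)² + 15*(-52))*(-1/67066) = (6 + 2704 - 780)*(-1/67066) = 1930*(-1/67066) = -965/33533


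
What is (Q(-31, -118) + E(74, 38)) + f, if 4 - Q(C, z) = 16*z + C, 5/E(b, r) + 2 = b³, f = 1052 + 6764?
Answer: 3946457063/405222 ≈ 9739.0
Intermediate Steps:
f = 7816
E(b, r) = 5/(-2 + b³)
Q(C, z) = 4 - C - 16*z (Q(C, z) = 4 - (16*z + C) = 4 - (C + 16*z) = 4 + (-C - 16*z) = 4 - C - 16*z)
(Q(-31, -118) + E(74, 38)) + f = ((4 - 1*(-31) - 16*(-118)) + 5/(-2 + 74³)) + 7816 = ((4 + 31 + 1888) + 5/(-2 + 405224)) + 7816 = (1923 + 5/405222) + 7816 = 779241911/405222 + 7816 = 3946457063/405222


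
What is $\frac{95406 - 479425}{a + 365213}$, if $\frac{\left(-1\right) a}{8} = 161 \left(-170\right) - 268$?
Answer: $- \frac{384019}{586317} \approx -0.65497$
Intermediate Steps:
$a = 221104$ ($a = - 8 \left(161 \left(-170\right) - 268\right) = - 8 \left(-27370 - 268\right) = \left(-8\right) \left(-27638\right) = 221104$)
$\frac{95406 - 479425}{a + 365213} = \frac{95406 - 479425}{221104 + 365213} = - \frac{384019}{586317}$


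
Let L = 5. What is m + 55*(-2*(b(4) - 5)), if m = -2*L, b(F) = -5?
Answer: 1090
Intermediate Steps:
m = -10 (m = -2*5 = -10)
m + 55*(-2*(b(4) - 5)) = -10 + 55*(-2*(-5 - 5)) = -10 + 55*(-2*(-10)) = -10 + 55*20 = -10 + 1100 = 1090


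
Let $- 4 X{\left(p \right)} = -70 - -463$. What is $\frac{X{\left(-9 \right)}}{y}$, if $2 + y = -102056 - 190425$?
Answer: $\frac{393}{1169932} \approx 0.00033592$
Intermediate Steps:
$X{\left(p \right)} = - \frac{393}{4}$ ($X{\left(p \right)} = - \frac{-70 - -463}{4} = - \frac{-70 + 463}{4} = \left(- \frac{1}{4}\right) 393 = - \frac{393}{4}$)
$y = -292483$ ($y = -2 - 292481 = -292483$)
$\frac{X{\left(-9 \right)}}{y} = - \frac{393}{4 \left(-292483\right)} = \left(- \frac{393}{4}\right) \left(- \frac{1}{292483}\right) = \frac{393}{1169932}$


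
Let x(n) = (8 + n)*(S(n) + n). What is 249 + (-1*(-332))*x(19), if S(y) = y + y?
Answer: 511197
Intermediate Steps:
S(y) = 2*y
x(n) = 3*n*(8 + n) (x(n) = (8 + n)*(2*n + n) = (8 + n)*(3*n) = 3*n*(8 + n))
249 + (-1*(-332))*x(19) = 249 + (-1*(-332))*(3*19*(8 + 19)) = 249 + 332*(3*19*27) = 249 + 332*1539 = 249 + 510948 = 511197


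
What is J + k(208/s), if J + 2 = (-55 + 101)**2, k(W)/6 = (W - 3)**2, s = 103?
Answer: 22488632/10609 ≈ 2119.8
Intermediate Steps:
k(W) = 6*(-3 + W)**2 (k(W) = 6*(W - 3)**2 = 6*(-3 + W)**2)
J = 2114 (J = -2 + (-55 + 101)**2 = -2 + 46**2 = -2 + 2116 = 2114)
J + k(208/s) = 2114 + 6*(-3 + 208/103)**2 = 2114 + 6*(-101/103)**2 = 2114 + 6*(10201/10609) = 2114 + 61206/10609 = 22488632/10609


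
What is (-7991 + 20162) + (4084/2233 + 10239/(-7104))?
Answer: 64359181907/5287744 ≈ 12171.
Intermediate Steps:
(-7991 + 20162) + (4084/2233 + 10239/(-7104)) = 12171 + (4084*(1/2233) + 10239*(-1/7104)) = 12171 + (4084/2233 - 3413/2368) = 12171 + 2049683/5287744 = 64359181907/5287744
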